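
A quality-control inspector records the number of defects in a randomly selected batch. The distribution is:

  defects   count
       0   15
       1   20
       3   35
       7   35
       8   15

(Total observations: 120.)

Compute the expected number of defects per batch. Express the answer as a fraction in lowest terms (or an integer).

Total = 120, so P(defects=0) = 15/120, etc.
E[X] = (1/8)·0 + (1/6)·1 + (7/24)·3 + (7/24)·7 + (1/8)·8
     = 49/12

49/12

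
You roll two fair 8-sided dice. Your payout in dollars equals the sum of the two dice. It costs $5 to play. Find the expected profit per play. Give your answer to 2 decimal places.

$4.00

Distribution of the sum of the two dice: 2 w.p. 1/64, 3 w.p. 1/32, 4 w.p. 3/64, 5 w.p. 1/16, 6 w.p. 5/64, 7 w.p. 3/32, …
E[payout] = (1/64)·2 + (1/32)·3 + (3/64)·4 + (1/16)·5 + (5/64)·6 + (3/32)·7 + (7/64)·8 + (1/8)·9 + (7/64)·10 + (3/32)·11 + (5/64)·12 + (1/16)·13 + (3/64)·14 + (1/32)·15 + (1/64)·16 = 9
Expected profit = 9 − 5 = 4 ≈ $4.00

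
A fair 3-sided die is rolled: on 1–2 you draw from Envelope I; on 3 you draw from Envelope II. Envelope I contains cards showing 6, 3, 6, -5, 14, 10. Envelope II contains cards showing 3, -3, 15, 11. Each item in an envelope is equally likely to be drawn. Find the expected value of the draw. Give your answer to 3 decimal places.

E[X | Envelope I] = (6 + 3 + 6 − 5 + 14 + 10)/6 = 17/3
E[X | Envelope II] = (3 − 3 + 15 + 11)/4 = 13/2
E[X] = (2/3)·17/3 + (1/3)·13/2 = 107/18 ≈ 5.944

5.944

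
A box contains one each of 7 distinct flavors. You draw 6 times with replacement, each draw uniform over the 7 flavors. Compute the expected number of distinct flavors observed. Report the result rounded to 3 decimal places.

Let Xⱼ=1 if type j appears at least once. P(Xⱼ=1) = 1 − ((7−1)/7)^6 = 70993/117649.
E[#distinct] = 7·70993/117649 = 70993/16807.
≈ 4.224

4.224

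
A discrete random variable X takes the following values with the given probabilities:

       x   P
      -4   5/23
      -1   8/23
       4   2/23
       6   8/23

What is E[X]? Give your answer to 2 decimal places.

1.22

E[X] = (5/23)·(-4) + (8/23)·(-1) + (2/23)·4 + (8/23)·6
     = 28/23 ≈ 1.22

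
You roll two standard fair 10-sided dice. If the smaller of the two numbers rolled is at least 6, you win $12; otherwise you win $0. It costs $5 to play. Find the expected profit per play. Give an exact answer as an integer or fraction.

-$2

E[payout] = (3/4)·0 + (1/4)·12 = 3
Expected profit = 3 − 5 = -2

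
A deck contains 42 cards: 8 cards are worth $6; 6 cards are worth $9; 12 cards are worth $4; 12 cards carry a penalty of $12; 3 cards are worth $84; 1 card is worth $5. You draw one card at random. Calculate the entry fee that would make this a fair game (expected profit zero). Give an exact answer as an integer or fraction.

E[payout] = (8/42)·6 + (6/42)·9 + (12/42)·4 + (12/42)·(-12) + (3/42)·84 + (1/42)·5 = 263/42
Fair fee = E[payout] = 263/42

263/42 dollars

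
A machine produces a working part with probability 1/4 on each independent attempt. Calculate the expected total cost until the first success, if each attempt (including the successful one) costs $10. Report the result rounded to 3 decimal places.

$40.000

E[#attempts] = 1/p = 4; E[cost] = 10·4 = 40.
≈ 40.000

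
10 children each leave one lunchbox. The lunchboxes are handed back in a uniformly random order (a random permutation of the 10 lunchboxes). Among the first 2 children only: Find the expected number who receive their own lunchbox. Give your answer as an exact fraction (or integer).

Let Xᵢ = 1 if person i gets their own lunchbox. For each i, P(Xᵢ=1) = 1/10.
By linearity of expectation, E[X₁+…+X_2] = 2·(1/10) = 1/5.

1/5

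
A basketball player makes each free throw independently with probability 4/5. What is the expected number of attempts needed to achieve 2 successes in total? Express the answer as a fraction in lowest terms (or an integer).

5/2

By linearity (sum of 2 independent geometric waits), E[trials] = 2/p = 2/(4/5) = 5/2.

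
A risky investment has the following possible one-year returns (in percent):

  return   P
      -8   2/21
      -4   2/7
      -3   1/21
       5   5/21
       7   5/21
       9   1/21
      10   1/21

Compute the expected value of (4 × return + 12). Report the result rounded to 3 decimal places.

18.857

E[4x+12] = (2/21)·(-20) + (2/7)·(-4) + (1/21)·0 + (5/21)·32 + (5/21)·40 + (1/21)·48 + (1/21)·52
     = 132/7 ≈ 18.857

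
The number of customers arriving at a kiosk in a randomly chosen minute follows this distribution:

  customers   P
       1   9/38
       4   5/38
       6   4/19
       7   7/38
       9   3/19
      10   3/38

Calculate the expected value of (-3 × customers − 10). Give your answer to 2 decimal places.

E[-3x-10] = (9/38)·(-13) + (5/38)·(-22) + (4/19)·(-28) + (7/38)·(-31) + (3/19)·(-37) + (3/38)·(-40)
     = -505/19 ≈ -26.58

-26.58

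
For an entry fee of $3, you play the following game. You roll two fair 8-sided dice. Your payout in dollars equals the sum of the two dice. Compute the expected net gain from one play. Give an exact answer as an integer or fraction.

$6

Distribution of the sum of the two dice: 2 w.p. 1/64, 3 w.p. 1/32, 4 w.p. 3/64, 5 w.p. 1/16, 6 w.p. 5/64, 7 w.p. 3/32, …
E[payout] = (1/64)·2 + (1/32)·3 + (3/64)·4 + (1/16)·5 + (5/64)·6 + (3/32)·7 + (7/64)·8 + (1/8)·9 + (7/64)·10 + (3/32)·11 + (5/64)·12 + (1/16)·13 + (3/64)·14 + (1/32)·15 + (1/64)·16 = 9
Expected profit = 9 − 3 = 6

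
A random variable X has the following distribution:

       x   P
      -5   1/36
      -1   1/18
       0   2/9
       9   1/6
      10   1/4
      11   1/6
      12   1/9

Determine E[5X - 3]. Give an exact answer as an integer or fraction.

E[5x-3] = (1/36)·(-28) + (1/18)·(-8) + (2/9)·(-3) + (1/6)·42 + (1/4)·47 + (1/6)·52 + (1/9)·57
     = 1147/36

1147/36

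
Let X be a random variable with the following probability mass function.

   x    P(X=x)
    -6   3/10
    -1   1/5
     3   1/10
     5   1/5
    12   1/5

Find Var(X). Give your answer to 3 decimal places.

E[X] = (3/10)·(-6) + (1/5)·(-1) + (1/10)·3 + (1/5)·5 + (1/5)·12 = 17/10
E[X²] = (3/10)·36 + (1/5)·1 + (1/10)·9 + (1/5)·25 + (1/5)·144 = 457/10
Var(X) = 457/10 − (17/10)² = 4281/100 ≈ 42.810

42.810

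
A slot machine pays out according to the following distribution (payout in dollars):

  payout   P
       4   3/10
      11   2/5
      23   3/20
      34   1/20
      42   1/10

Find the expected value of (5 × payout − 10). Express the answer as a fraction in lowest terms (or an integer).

E[5x-10] = (3/10)·10 + (2/5)·45 + (3/20)·105 + (1/20)·160 + (1/10)·200
     = 259/4

259/4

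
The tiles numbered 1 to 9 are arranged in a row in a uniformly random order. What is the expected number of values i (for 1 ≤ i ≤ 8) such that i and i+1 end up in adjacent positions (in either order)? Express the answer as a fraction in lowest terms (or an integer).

16/9

For each i ∈ {1,…,8}, let Xᵢ = 1 if i and i+1 are adjacent. P(Xᵢ=1) = 2·(9−1)!/9! = 2/9.
By linearity, E[ΣXᵢ] = (8)·(2/9) = 16/9.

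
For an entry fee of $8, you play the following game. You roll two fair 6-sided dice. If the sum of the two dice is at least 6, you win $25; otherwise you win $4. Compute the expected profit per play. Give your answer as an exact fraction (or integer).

E[payout] = (5/18)·4 + (13/18)·25 = 115/6
Expected profit = 115/6 − 8 = 67/6

67/6 dollars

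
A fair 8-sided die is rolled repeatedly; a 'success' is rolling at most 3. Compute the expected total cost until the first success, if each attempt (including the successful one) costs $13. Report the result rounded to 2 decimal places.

E[#attempts] = 1/p = 8/3; E[cost] = 13·8/3 = 104/3.
≈ 34.67

$34.67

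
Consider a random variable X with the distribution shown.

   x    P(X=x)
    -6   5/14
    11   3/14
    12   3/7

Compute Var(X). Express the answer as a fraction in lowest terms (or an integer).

14073/196

E[X] = (5/14)·(-6) + (3/14)·11 + (3/7)·12 = 75/14
E[X²] = (5/14)·36 + (3/14)·121 + (3/7)·144 = 201/2
Var(X) = 201/2 − (75/14)² = 14073/196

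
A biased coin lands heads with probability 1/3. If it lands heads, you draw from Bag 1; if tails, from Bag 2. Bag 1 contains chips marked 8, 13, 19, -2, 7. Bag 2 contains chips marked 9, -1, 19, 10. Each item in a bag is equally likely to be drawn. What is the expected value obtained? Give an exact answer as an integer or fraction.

E[X | Bag 1] = (8 + 13 + 19 − 2 + 7)/5 = 9
E[X | Bag 2] = (9 − 1 + 19 + 10)/4 = 37/4
E[X] = (1/3)·9 + (2/3)·37/4 = 55/6

55/6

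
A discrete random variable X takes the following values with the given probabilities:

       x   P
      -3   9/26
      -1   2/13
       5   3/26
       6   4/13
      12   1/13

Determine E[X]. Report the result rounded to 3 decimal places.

2.154

E[X] = (9/26)·(-3) + (2/13)·(-1) + (3/26)·5 + (4/13)·6 + (1/13)·12
     = 28/13 ≈ 2.154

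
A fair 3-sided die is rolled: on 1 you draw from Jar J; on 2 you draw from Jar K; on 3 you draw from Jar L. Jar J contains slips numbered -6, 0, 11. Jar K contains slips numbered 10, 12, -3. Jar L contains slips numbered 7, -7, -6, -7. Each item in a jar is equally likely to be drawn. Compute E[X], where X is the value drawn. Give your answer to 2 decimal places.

1.58

E[X | Jar J] = (-6 + 0 + 11)/3 = 5/3
E[X | Jar K] = (10 + 12 − 3)/3 = 19/3
E[X | Jar L] = (7 − 7 − 6 − 7)/4 = -13/4
E[X] = (1/3)·5/3 + (1/3)·19/3 + (1/3)·(-13/4) = 19/12 ≈ 1.58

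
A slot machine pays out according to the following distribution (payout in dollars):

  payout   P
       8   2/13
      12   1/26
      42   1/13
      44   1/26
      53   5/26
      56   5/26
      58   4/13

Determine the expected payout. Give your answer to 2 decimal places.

$45.42

E[X] = (2/13)·8 + (1/26)·12 + (1/13)·42 + (1/26)·44 + (5/26)·53 + (5/26)·56 + (4/13)·58
     = 1181/26 ≈ 45.42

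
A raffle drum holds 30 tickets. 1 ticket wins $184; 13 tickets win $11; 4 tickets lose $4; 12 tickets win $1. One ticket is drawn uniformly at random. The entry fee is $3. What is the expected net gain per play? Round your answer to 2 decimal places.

$7.77

E[payout] = (1/30)·184 + (13/30)·11 + (4/30)·(-4) + (12/30)·1 = 323/30
Expected profit = 323/30 − 3 = 233/30 ≈ $7.77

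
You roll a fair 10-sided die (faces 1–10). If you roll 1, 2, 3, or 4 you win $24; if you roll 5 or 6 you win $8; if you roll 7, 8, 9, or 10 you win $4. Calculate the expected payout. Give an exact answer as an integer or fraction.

E[payout] = (2/5)·4 + (1/5)·8 + (2/5)·24 = 64/5

64/5 dollars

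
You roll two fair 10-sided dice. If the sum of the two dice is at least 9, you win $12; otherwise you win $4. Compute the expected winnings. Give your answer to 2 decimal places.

$9.76

E[payout] = (7/25)·4 + (18/25)·12 = 244/25
≈ $9.76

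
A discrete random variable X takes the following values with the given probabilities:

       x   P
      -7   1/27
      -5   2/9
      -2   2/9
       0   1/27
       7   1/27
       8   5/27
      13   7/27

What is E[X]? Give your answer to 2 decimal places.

3.30

E[X] = (1/27)·(-7) + (2/9)·(-5) + (2/9)·(-2) + (1/27)·0 + (1/27)·7 + (5/27)·8 + (7/27)·13
     = 89/27 ≈ 3.30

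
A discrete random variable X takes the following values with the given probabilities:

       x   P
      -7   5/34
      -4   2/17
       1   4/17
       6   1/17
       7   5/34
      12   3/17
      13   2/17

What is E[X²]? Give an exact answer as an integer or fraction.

1087/17

E[X²] = (5/34)·49 + (2/17)·16 + (4/17)·1 + (1/17)·36 + (5/34)·49 + (3/17)·144 + (2/17)·169
     = 1087/17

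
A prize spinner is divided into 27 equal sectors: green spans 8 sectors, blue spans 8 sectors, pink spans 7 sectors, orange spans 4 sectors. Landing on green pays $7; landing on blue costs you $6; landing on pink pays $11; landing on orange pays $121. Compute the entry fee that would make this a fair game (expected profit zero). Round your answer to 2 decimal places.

$21.07

E[payout] = (8/27)·7 + (8/27)·(-6) + (7/27)·11 + (4/27)·121 = 569/27
Fair fee = E[payout] = 569/27 ≈ $21.07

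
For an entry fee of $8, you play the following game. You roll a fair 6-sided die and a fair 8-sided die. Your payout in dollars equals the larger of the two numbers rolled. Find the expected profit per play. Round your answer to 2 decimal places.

Distribution of the larger of the two numbers rolled: 1 w.p. 1/48, 2 w.p. 1/16, 3 w.p. 5/48, 4 w.p. 7/48, 5 w.p. 3/16, 6 w.p. 11/48, …
E[payout] = (1/48)·1 + (1/16)·2 + (5/48)·3 + (7/48)·4 + (3/16)·5 + (11/48)·6 + (1/8)·7 + (1/8)·8 = 251/48
Expected profit = 251/48 − 8 = -133/48 ≈ -$2.77

-$2.77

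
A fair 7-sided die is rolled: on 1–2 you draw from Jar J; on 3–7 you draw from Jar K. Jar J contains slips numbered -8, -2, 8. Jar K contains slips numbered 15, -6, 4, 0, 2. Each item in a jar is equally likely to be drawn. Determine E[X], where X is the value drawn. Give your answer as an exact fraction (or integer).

41/21

E[X | Jar J] = (-8 − 2 + 8)/3 = -2/3
E[X | Jar K] = (15 − 6 + 4 + 0 + 2)/5 = 3
E[X] = (2/7)·(-2/3) + (5/7)·3 = 41/21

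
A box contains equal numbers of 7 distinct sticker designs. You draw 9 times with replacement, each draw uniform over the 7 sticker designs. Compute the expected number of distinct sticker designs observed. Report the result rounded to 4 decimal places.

Let Xⱼ=1 if type j appears at least once. P(Xⱼ=1) = 1 − ((7−1)/7)^9 = 30275911/40353607.
E[#distinct] = 7·30275911/40353607 = 30275911/5764801.
≈ 5.2519

5.2519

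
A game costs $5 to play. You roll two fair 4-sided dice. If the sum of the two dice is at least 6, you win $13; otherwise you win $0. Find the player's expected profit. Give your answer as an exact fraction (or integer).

E[payout] = (5/8)·0 + (3/8)·13 = 39/8
Expected profit = 39/8 − 5 = -1/8

-1/8 dollars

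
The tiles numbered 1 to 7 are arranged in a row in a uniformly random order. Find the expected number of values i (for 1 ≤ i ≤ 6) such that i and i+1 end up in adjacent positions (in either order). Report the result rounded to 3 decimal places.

1.714

For each i ∈ {1,…,6}, let Xᵢ = 1 if i and i+1 are adjacent. P(Xᵢ=1) = 2·(7−1)!/7! = 2/7.
By linearity, E[ΣXᵢ] = (6)·(2/7) = 12/7.
≈ 1.714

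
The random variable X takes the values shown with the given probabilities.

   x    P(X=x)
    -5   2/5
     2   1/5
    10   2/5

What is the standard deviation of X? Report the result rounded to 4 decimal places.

E[X] = 12/5, E[X²] = 254/5
Var(X) = E[X²] − (E[X])² = 254/5 − 144/25 = 1126/25
SD(X) = √(1126/25) ≈ 6.7112

6.7112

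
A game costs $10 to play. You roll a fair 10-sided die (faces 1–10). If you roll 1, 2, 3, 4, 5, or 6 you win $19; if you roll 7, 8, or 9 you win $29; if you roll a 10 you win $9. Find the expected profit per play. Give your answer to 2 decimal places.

$11.00

E[payout] = (1/10)·9 + (3/5)·19 + (3/10)·29 = 21
Expected profit = 21 − 10 = 11 ≈ $11.00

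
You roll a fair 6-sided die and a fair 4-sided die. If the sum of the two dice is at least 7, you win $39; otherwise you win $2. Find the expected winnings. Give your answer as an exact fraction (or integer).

209/12 dollars

E[payout] = (7/12)·2 + (5/12)·39 = 209/12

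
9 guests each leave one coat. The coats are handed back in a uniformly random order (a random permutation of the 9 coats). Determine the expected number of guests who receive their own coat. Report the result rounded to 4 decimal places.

1.0000

Let Xᵢ = 1 if person i gets their own coat. For each i, P(Xᵢ=1) = 1/9.
By linearity of expectation, E[X₁+…+X_9] = 9·(1/9) = 1.
≈ 1.0000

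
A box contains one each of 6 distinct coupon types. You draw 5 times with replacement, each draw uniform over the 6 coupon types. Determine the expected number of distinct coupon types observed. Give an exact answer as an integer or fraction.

Let Xⱼ=1 if type j appears at least once. P(Xⱼ=1) = 1 − ((6−1)/6)^5 = 4651/7776.
E[#distinct] = 6·4651/7776 = 4651/1296.

4651/1296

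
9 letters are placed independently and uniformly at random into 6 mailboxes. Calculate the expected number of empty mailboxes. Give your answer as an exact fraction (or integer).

Let Xⱼ=1 if mailbox j is empty. P(Xⱼ=1) = ((6-1)/6)^9 = 1953125/10077696.
By linearity, E[#empty] = 6·1953125/10077696 = 1953125/1679616.

1953125/1679616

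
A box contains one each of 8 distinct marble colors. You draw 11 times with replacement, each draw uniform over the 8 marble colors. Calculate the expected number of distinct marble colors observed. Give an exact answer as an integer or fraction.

Let Xⱼ=1 if type j appears at least once. P(Xⱼ=1) = 1 − ((8−1)/8)^11 = 6612607849/8589934592.
E[#distinct] = 8·6612607849/8589934592 = 6612607849/1073741824.

6612607849/1073741824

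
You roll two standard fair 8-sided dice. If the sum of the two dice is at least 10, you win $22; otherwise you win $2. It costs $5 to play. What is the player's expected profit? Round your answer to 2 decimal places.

E[payout] = (9/16)·2 + (7/16)·22 = 43/4
Expected profit = 43/4 − 5 = 23/4 ≈ $5.75

$5.75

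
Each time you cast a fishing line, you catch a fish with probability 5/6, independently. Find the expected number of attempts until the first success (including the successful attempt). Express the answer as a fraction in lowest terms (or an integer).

For a geometric distribution, E[trials] = 1/p = 1/(5/6) = 6/5.

6/5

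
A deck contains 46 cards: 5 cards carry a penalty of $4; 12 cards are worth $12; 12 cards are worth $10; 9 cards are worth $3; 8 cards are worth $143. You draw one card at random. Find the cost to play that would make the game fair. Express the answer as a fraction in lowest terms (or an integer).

1415/46 dollars

E[payout] = (5/46)·(-4) + (12/46)·12 + (12/46)·10 + (9/46)·3 + (8/46)·143 = 1415/46
Fair fee = E[payout] = 1415/46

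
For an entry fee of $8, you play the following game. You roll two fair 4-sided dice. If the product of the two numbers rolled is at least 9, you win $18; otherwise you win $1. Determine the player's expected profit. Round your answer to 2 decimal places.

E[payout] = (3/4)·1 + (1/4)·18 = 21/4
Expected profit = 21/4 − 8 = -11/4 ≈ -$2.75

-$2.75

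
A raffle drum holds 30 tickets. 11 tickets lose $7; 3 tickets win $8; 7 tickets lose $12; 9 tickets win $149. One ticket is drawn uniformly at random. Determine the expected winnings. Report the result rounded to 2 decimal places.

$40.13

E[payout] = (11/30)·(-7) + (3/30)·8 + (7/30)·(-12) + (9/30)·149 = 602/15
≈ $40.13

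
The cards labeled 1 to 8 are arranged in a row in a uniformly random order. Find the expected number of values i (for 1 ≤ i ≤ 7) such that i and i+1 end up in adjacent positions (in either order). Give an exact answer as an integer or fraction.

7/4

For each i ∈ {1,…,7}, let Xᵢ = 1 if i and i+1 are adjacent. P(Xᵢ=1) = 2·(8−1)!/8! = 2/8.
By linearity, E[ΣXᵢ] = (7)·(2/8) = 7/4.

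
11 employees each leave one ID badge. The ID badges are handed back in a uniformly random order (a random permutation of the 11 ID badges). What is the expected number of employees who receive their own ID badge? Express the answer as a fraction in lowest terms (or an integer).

1

Let Xᵢ = 1 if person i gets their own ID badge. For each i, P(Xᵢ=1) = 1/11.
By linearity of expectation, E[X₁+…+X_11] = 11·(1/11) = 1.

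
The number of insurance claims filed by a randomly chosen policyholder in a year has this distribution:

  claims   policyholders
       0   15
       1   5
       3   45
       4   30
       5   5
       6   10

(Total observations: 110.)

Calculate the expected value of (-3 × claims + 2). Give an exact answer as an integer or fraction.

-163/22

Total = 110, so P(claims=0) = 15/110, etc.
E[-3x+2] = (3/22)·2 + (1/22)·(-1) + (9/22)·(-7) + (3/11)·(-10) + (1/22)·(-13) + (1/11)·(-16)
     = -163/22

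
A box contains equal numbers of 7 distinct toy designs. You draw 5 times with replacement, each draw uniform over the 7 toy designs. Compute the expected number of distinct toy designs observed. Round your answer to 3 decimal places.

3.761

Let Xⱼ=1 if type j appears at least once. P(Xⱼ=1) = 1 − ((7−1)/7)^5 = 9031/16807.
E[#distinct] = 7·9031/16807 = 9031/2401.
≈ 3.761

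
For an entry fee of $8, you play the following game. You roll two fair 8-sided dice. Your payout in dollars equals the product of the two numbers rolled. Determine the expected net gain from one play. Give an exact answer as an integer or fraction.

49/4 dollars

Distribution of the product of the two numbers rolled: 1 w.p. 1/64, 2 w.p. 1/32, 3 w.p. 1/32, 4 w.p. 3/64, 5 w.p. 1/32, 6 w.p. 1/16, …
E[payout] = (1/64)·1 + (1/32)·2 + (1/32)·3 + (3/64)·4 + (1/32)·5 + (1/16)·6 + (1/32)·7 + (1/16)·8 + (1/64)·9 + (1/32)·10 + (1/16)·12 + (1/32)·14 + (1/32)·15 + (3/64)·16 + (1/32)·18 + (1/32)·20 + (1/32)·21 + (1/16)·24 + (1/64)·25 + (1/32)·28 + (1/32)·30 + (1/32)·32 + (1/32)·35 + (1/64)·36 + (1/32)·40 + (1/32)·42 + (1/32)·48 + (1/64)·49 + (1/32)·56 + (1/64)·64 = 81/4
Expected profit = 81/4 − 8 = 49/4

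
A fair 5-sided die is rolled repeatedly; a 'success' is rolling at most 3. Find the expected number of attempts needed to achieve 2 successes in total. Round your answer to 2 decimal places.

By linearity (sum of 2 independent geometric waits), E[trials] = 2/p = 2/(3/5) = 10/3.
≈ 3.33

3.33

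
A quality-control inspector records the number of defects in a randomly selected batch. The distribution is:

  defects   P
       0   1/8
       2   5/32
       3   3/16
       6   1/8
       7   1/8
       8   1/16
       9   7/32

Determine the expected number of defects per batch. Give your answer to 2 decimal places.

E[X] = (1/8)·0 + (5/32)·2 + (3/16)·3 + (1/8)·6 + (1/8)·7 + (1/16)·8 + (7/32)·9
     = 159/32 ≈ 4.97

4.97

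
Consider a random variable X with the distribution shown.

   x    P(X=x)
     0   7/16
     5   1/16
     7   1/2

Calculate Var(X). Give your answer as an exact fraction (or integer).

2951/256

E[X] = (7/16)·0 + (1/16)·5 + (1/2)·7 = 61/16
E[X²] = (7/16)·0 + (1/16)·25 + (1/2)·49 = 417/16
Var(X) = 417/16 − (61/16)² = 2951/256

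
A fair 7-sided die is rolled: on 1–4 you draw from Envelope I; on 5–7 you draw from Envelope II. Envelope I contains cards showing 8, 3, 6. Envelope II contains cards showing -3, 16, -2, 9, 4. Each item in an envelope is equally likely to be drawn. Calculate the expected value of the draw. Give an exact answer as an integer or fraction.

E[X | Envelope I] = (8 + 3 + 6)/3 = 17/3
E[X | Envelope II] = (-3 + 16 − 2 + 9 + 4)/5 = 24/5
E[X] = (4/7)·17/3 + (3/7)·24/5 = 556/105

556/105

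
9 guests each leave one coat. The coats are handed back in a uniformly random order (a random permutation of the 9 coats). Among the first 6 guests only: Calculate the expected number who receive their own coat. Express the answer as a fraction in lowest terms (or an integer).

2/3

Let Xᵢ = 1 if person i gets their own coat. For each i, P(Xᵢ=1) = 1/9.
By linearity of expectation, E[X₁+…+X_6] = 6·(1/9) = 2/3.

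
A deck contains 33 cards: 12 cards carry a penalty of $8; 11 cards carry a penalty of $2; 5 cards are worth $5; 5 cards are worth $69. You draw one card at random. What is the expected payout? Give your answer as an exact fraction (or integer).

E[payout] = (12/33)·(-8) + (11/33)·(-2) + (5/33)·5 + (5/33)·69 = 84/11

84/11 dollars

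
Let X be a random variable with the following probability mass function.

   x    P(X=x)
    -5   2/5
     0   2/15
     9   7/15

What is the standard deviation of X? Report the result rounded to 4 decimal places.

6.5544

E[X] = 11/5, E[X²] = 239/5
Var(X) = E[X²] − (E[X])² = 239/5 − 121/25 = 1074/25
SD(X) = √(1074/25) ≈ 6.5544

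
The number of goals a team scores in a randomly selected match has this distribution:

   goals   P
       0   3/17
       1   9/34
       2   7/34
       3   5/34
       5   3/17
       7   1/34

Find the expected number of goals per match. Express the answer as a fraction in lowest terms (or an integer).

75/34

E[X] = (3/17)·0 + (9/34)·1 + (7/34)·2 + (5/34)·3 + (3/17)·5 + (1/34)·7
     = 75/34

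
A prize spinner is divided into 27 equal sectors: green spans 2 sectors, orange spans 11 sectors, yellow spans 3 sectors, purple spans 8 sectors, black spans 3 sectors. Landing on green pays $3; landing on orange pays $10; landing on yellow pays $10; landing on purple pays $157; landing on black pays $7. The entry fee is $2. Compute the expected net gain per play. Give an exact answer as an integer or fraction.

1369/27 dollars

E[payout] = (2/27)·3 + (11/27)·10 + (3/27)·10 + (8/27)·157 + (3/27)·7 = 1423/27
Expected profit = 1423/27 − 2 = 1369/27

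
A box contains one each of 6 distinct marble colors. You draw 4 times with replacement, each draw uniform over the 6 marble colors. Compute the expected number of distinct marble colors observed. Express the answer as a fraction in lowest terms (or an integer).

Let Xⱼ=1 if type j appears at least once. P(Xⱼ=1) = 1 − ((6−1)/6)^4 = 671/1296.
E[#distinct] = 6·671/1296 = 671/216.

671/216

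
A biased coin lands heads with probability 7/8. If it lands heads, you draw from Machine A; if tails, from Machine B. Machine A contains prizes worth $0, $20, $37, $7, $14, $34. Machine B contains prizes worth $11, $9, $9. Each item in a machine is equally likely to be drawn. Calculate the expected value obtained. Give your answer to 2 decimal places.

$17.54

E[X | Machine A] = (0 + 20 + 37 + 7 + 14 + 34)/6 = 56/3
E[X | Machine B] = (11 + 9 + 9)/3 = 29/3
E[X] = (7/8)·56/3 + (1/8)·29/3 = 421/24 ≈ 17.54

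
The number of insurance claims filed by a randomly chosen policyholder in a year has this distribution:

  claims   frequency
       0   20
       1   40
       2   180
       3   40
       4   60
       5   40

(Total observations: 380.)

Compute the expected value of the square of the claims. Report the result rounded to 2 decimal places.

Total = 380, so P(claims=0) = 20/380, etc.
E[X²] = (1/19)·0 + (2/19)·1 + (9/19)·4 + (2/19)·9 + (3/19)·16 + (2/19)·25
     = 154/19 ≈ 8.11

8.11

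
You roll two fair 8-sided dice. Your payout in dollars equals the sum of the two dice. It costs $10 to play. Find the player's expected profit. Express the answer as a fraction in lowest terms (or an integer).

-$1

Distribution of the sum of the two dice: 2 w.p. 1/64, 3 w.p. 1/32, 4 w.p. 3/64, 5 w.p. 1/16, 6 w.p. 5/64, 7 w.p. 3/32, …
E[payout] = (1/64)·2 + (1/32)·3 + (3/64)·4 + (1/16)·5 + (5/64)·6 + (3/32)·7 + (7/64)·8 + (1/8)·9 + (7/64)·10 + (3/32)·11 + (5/64)·12 + (1/16)·13 + (3/64)·14 + (1/32)·15 + (1/64)·16 = 9
Expected profit = 9 − 10 = -1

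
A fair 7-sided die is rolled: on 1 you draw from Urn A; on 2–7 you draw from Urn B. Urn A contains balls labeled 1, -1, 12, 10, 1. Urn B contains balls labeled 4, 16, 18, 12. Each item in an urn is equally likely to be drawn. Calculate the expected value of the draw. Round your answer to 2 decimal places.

E[X | Urn A] = (1 − 1 + 12 + 10 + 1)/5 = 23/5
E[X | Urn B] = (4 + 16 + 18 + 12)/4 = 25/2
E[X] = (1/7)·23/5 + (6/7)·25/2 = 398/35 ≈ 11.37

11.37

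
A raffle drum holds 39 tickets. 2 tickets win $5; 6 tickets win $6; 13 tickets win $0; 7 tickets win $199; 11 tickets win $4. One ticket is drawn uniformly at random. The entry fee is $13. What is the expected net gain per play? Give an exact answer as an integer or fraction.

E[payout] = (2/39)·5 + (6/39)·6 + (13/39)·0 + (7/39)·199 + (11/39)·4 = 1483/39
Expected profit = 1483/39 − 13 = 976/39

976/39 dollars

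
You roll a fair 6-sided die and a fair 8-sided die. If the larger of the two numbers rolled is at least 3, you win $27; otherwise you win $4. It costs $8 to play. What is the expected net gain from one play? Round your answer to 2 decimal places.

E[payout] = (1/12)·4 + (11/12)·27 = 301/12
Expected profit = 301/12 − 8 = 205/12 ≈ $17.08

$17.08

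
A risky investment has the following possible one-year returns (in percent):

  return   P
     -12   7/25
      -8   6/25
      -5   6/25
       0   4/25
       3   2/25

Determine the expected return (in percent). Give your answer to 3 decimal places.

E[X] = (7/25)·(-12) + (6/25)·(-8) + (6/25)·(-5) + (4/25)·0 + (2/25)·3
     = -156/25 ≈ -6.240

-6.240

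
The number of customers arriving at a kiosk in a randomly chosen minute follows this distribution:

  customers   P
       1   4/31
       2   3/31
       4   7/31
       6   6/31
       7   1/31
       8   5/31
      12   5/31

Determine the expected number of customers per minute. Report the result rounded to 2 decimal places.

5.84

E[X] = (4/31)·1 + (3/31)·2 + (7/31)·4 + (6/31)·6 + (1/31)·7 + (5/31)·8 + (5/31)·12
     = 181/31 ≈ 5.84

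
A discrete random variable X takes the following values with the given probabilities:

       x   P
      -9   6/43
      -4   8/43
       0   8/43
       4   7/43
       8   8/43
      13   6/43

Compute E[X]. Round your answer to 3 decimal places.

E[X] = (6/43)·(-9) + (8/43)·(-4) + (8/43)·0 + (7/43)·4 + (8/43)·8 + (6/43)·13
     = 84/43 ≈ 1.953

1.953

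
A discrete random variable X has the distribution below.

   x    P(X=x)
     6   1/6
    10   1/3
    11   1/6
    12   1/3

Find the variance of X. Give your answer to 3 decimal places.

E[X] = (1/6)·6 + (1/3)·10 + (1/6)·11 + (1/3)·12 = 61/6
E[X²] = (1/6)·36 + (1/3)·100 + (1/6)·121 + (1/3)·144 = 215/2
Var(X) = 215/2 − (61/6)² = 149/36 ≈ 4.139

4.139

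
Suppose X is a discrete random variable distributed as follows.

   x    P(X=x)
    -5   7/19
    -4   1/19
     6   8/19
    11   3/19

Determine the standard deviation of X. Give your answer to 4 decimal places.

6.2793

E[X] = 42/19, E[X²] = 842/19
Var(X) = E[X²] − (E[X])² = 842/19 − 1764/361 = 14234/361
SD(X) = √(14234/361) ≈ 6.2793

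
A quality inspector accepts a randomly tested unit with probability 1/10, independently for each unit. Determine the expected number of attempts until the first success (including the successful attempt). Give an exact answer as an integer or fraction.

For a geometric distribution, E[trials] = 1/p = 1/(1/10) = 10.

10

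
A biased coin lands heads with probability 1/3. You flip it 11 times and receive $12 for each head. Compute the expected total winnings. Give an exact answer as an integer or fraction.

E[#heads] = 11·1/3 = 11/3 (linearity over flips).
E[winnings] = 12·11/3 = 44.

$44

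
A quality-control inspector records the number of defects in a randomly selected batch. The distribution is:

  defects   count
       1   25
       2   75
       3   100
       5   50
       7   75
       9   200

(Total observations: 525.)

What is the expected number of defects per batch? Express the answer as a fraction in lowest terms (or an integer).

Total = 525, so P(defects=1) = 25/525, etc.
E[X] = (1/21)·1 + (1/7)·2 + (4/21)·3 + (2/21)·5 + (1/7)·7 + (8/21)·9
     = 122/21

122/21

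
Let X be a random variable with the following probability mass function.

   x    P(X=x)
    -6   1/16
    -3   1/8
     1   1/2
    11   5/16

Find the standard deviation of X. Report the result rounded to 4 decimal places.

5.6149

E[X] = 51/16, E[X²] = 667/16
Var(X) = E[X²] − (E[X])² = 667/16 − 2601/256 = 8071/256
SD(X) = √(8071/256) ≈ 5.6149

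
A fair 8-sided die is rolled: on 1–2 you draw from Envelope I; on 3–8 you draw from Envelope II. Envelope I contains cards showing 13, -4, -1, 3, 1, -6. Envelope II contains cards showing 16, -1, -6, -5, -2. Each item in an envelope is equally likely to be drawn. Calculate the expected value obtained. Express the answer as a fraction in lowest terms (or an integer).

11/20

E[X | Envelope I] = (13 − 4 − 1 + 3 + 1 − 6)/6 = 1
E[X | Envelope II] = (16 − 1 − 6 − 5 − 2)/5 = 2/5
E[X] = (1/4)·1 + (3/4)·2/5 = 11/20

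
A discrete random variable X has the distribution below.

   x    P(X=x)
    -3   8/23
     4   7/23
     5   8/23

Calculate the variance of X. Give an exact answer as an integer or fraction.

6896/529

E[X] = (8/23)·(-3) + (7/23)·4 + (8/23)·5 = 44/23
E[X²] = (8/23)·9 + (7/23)·16 + (8/23)·25 = 384/23
Var(X) = 384/23 − (44/23)² = 6896/529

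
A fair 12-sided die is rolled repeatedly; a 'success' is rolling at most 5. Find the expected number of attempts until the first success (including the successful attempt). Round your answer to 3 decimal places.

For a geometric distribution, E[trials] = 1/p = 1/(5/12) = 12/5.
≈ 2.400

2.400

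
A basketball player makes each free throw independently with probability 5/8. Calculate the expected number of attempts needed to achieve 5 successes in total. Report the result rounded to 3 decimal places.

8.000

By linearity (sum of 5 independent geometric waits), E[trials] = 5/p = 5/(5/8) = 8.
≈ 8.000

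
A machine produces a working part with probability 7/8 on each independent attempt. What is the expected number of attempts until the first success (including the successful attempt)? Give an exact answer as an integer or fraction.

8/7

For a geometric distribution, E[trials] = 1/p = 1/(7/8) = 8/7.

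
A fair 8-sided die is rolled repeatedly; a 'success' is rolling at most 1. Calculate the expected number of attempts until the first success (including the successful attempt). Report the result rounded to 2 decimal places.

8.00

For a geometric distribution, E[trials] = 1/p = 1/(1/8) = 8.
≈ 8.00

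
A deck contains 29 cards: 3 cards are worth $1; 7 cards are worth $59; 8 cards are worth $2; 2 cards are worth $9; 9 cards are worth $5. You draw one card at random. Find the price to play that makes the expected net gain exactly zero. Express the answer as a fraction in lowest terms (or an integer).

E[payout] = (3/29)·1 + (7/29)·59 + (8/29)·2 + (2/29)·9 + (9/29)·5 = 495/29
Fair fee = E[payout] = 495/29

495/29 dollars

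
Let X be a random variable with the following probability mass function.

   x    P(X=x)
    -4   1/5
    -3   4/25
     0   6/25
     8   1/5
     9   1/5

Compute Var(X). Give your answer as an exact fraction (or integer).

E[X] = (1/5)·(-4) + (4/25)·(-3) + (6/25)·0 + (1/5)·8 + (1/5)·9 = 53/25
E[X²] = (1/5)·16 + (4/25)·9 + (6/25)·0 + (1/5)·64 + (1/5)·81 = 841/25
Var(X) = 841/25 − (53/25)² = 18216/625

18216/625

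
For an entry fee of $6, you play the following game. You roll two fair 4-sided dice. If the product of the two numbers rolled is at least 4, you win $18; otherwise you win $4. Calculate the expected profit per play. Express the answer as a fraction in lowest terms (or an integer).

E[payout] = (5/16)·4 + (11/16)·18 = 109/8
Expected profit = 109/8 − 6 = 61/8

61/8 dollars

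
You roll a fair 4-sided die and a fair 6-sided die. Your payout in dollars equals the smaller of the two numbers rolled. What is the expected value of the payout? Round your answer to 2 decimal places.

Distribution of the smaller of the two numbers rolled: 1 w.p. 3/8, 2 w.p. 7/24, 3 w.p. 5/24, 4 w.p. 1/8
E[payout] = (3/8)·1 + (7/24)·2 + (5/24)·3 + (1/8)·4 = 25/12
≈ $2.08

$2.08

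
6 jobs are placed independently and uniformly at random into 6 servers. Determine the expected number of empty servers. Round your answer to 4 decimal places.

Let Xⱼ=1 if server j is empty. P(Xⱼ=1) = ((6-1)/6)^6 = 15625/46656.
By linearity, E[#empty] = 6·15625/46656 = 15625/7776.
≈ 2.0094

2.0094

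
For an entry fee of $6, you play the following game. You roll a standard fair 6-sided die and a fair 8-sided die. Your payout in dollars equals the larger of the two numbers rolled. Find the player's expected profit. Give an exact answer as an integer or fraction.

Distribution of the larger of the two numbers rolled: 1 w.p. 1/48, 2 w.p. 1/16, 3 w.p. 5/48, 4 w.p. 7/48, 5 w.p. 3/16, 6 w.p. 11/48, …
E[payout] = (1/48)·1 + (1/16)·2 + (5/48)·3 + (7/48)·4 + (3/16)·5 + (11/48)·6 + (1/8)·7 + (1/8)·8 = 251/48
Expected profit = 251/48 − 6 = -37/48

-37/48 dollars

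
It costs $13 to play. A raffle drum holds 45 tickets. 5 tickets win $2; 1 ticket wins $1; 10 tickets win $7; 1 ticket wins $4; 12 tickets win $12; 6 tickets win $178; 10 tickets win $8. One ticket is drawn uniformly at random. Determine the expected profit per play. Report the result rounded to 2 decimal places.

$17.60

E[payout] = (5/45)·2 + (1/45)·1 + (10/45)·7 + (1/45)·4 + (12/45)·12 + (6/45)·178 + (10/45)·8 = 153/5
Expected profit = 153/5 − 13 = 88/5 ≈ $17.60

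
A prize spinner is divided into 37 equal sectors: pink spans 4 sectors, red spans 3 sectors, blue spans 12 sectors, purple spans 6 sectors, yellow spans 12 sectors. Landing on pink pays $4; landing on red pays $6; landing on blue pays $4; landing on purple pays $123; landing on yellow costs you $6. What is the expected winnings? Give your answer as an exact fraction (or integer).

748/37 dollars

E[payout] = (4/37)·4 + (3/37)·6 + (12/37)·4 + (6/37)·123 + (12/37)·(-6) = 748/37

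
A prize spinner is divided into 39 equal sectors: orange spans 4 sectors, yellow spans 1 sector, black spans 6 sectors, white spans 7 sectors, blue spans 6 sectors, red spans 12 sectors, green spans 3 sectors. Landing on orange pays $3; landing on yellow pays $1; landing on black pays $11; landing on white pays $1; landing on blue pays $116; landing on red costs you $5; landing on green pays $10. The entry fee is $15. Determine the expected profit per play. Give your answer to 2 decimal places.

$4.28

E[payout] = (4/39)·3 + (1/39)·1 + (6/39)·11 + (7/39)·1 + (6/39)·116 + (12/39)·(-5) + (3/39)·10 = 752/39
Expected profit = 752/39 − 15 = 167/39 ≈ $4.28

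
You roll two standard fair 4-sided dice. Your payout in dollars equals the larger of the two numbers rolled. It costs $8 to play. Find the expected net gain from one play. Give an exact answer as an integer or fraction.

-39/8 dollars

Distribution of the larger of the two numbers rolled: 1 w.p. 1/16, 2 w.p. 3/16, 3 w.p. 5/16, 4 w.p. 7/16
E[payout] = (1/16)·1 + (3/16)·2 + (5/16)·3 + (7/16)·4 = 25/8
Expected profit = 25/8 − 8 = -39/8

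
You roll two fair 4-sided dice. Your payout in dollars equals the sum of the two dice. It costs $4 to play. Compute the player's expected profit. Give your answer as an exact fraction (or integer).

$1

Distribution of the sum of the two dice: 2 w.p. 1/16, 3 w.p. 1/8, 4 w.p. 3/16, 5 w.p. 1/4, 6 w.p. 3/16, 7 w.p. 1/8, …
E[payout] = (1/16)·2 + (1/8)·3 + (3/16)·4 + (1/4)·5 + (3/16)·6 + (1/8)·7 + (1/16)·8 = 5
Expected profit = 5 − 4 = 1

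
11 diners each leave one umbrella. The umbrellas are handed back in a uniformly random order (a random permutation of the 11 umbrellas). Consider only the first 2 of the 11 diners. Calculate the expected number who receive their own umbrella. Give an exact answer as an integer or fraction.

Let Xᵢ = 1 if person i gets their own umbrella. For each i, P(Xᵢ=1) = 1/11.
By linearity of expectation, E[X₁+…+X_2] = 2·(1/11) = 2/11.

2/11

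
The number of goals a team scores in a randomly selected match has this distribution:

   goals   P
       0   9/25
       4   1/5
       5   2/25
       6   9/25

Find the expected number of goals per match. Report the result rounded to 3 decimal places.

E[X] = (9/25)·0 + (1/5)·4 + (2/25)·5 + (9/25)·6
     = 84/25 ≈ 3.360

3.360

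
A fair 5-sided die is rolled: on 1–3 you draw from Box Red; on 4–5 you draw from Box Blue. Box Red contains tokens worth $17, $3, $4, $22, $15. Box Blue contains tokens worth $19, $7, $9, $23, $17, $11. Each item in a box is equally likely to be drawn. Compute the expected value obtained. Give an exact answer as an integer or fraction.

979/75 dollars

E[X | Box Red] = (17 + 3 + 4 + 22 + 15)/5 = 61/5
E[X | Box Blue] = (19 + 7 + 9 + 23 + 17 + 11)/6 = 43/3
E[X] = (3/5)·61/5 + (2/5)·43/3 = 979/75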